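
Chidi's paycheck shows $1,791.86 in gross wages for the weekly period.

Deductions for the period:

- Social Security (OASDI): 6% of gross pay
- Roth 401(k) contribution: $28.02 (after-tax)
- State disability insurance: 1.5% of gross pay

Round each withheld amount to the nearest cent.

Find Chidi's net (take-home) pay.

$1,629.45

Social Security (OASDI): $1,791.86 × 0.06 = $107.51
State disability insurance: $1,791.86 × 0.015 = $26.88
Roth 401(k) contribution: $28.02
Total deductions = $107.51 + $26.88 + $28.02 = $162.41
Net pay = $1,791.86 − $162.41 = $1,629.45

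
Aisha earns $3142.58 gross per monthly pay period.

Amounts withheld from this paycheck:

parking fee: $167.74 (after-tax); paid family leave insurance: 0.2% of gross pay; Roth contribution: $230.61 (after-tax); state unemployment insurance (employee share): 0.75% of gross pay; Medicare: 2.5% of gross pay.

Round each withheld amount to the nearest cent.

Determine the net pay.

$2635.81

Paid family leave insurance: $3142.58 × 0.002 = $6.29
Medicare: $3142.58 × 0.025 = $78.56
State unemployment insurance (employee share): $3142.58 × 0.0075 = $23.57
Roth contribution: $230.61
Parking fee: $167.74
Total deductions = $6.29 + $78.56 + $23.57 + $230.61 + $167.74 = $506.77
Net pay = $3142.58 − $506.77 = $2635.81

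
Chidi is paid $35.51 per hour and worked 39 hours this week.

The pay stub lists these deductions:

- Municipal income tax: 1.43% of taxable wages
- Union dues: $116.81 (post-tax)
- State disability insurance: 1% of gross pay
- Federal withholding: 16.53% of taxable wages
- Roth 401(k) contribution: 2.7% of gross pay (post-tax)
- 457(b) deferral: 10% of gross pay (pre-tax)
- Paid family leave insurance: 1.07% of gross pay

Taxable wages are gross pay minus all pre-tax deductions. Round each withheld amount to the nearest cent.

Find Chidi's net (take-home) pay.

$839.68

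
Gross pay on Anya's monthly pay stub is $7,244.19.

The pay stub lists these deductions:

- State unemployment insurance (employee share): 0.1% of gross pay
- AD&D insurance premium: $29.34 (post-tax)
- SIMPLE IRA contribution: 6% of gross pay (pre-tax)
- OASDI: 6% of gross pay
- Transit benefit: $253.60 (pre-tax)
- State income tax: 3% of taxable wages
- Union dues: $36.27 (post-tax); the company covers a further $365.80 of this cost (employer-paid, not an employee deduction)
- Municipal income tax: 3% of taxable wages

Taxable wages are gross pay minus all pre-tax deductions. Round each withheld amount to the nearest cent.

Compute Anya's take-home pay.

Transit benefit: $253.60
SIMPLE IRA contribution: $7,244.19 × 0.06 = $434.65
Pre-tax total = $253.60 + $434.65 = $688.25
Taxable wages = $7,244.19 − $688.25 = $6,555.94
Municipal income tax: $6,555.94 × 0.03 = $196.68
State income tax: $6,555.94 × 0.03 = $196.68
OASDI: $7,244.19 × 0.06 = $434.65
State unemployment insurance (employee share): $7,244.19 × 0.001 = $7.24
Union dues: $36.27
AD&D insurance premium: $29.34
(Employer's $365.80 toward union dues is not withheld from the employee.)
Total deductions = $253.60 + $434.65 + $196.68 + $196.68 + $434.65 + $7.24 + $36.27 + $29.34 = $1,589.11
Net pay = $7,244.19 − $1,589.11 = $5,655.08

$5,655.08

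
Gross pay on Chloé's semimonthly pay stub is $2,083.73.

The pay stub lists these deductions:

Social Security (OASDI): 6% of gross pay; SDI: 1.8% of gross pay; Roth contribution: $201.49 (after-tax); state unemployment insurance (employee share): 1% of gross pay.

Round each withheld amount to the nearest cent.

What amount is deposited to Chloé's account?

Social Security (OASDI): $2,083.73 × 0.06 = $125.02
SDI: $2,083.73 × 0.018 = $37.51
State unemployment insurance (employee share): $2,083.73 × 0.01 = $20.84
Roth contribution: $201.49
Total deductions = $125.02 + $37.51 + $20.84 + $201.49 = $384.86
Net pay = $2,083.73 − $384.86 = $1,698.87

$1,698.87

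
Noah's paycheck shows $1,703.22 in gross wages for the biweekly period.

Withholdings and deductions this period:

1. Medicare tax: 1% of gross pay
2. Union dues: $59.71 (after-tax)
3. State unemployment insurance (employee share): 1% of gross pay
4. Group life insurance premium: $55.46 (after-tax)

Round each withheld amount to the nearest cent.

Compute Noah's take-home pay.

$1,553.99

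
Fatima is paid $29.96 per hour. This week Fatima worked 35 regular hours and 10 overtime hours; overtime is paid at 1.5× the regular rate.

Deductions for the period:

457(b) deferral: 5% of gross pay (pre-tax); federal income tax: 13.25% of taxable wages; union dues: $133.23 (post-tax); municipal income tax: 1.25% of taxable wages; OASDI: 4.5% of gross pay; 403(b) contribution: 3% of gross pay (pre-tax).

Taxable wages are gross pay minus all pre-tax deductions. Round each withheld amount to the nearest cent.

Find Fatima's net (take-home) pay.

$977.68

Regular pay: 35 × $29.96 = $1,048.60
Overtime pay: 10 × $29.96 × 1.5 = $449.40
Gross pay = $1,048.60 + $449.40 = $1,498.00
403(b) contribution: $1,498.00 × 0.03 = $44.94
457(b) deferral: $1,498.00 × 0.05 = $74.90
Pre-tax total = $44.94 + $74.90 = $119.84
Taxable wages = $1,498.00 − $119.84 = $1,378.16
Municipal income tax: $1,378.16 × 0.0125 = $17.23
Federal income tax: $1,378.16 × 0.1325 = $182.61
OASDI: $1,498.00 × 0.045 = $67.41
Union dues: $133.23
Total deductions = $44.94 + $74.90 + $17.23 + $182.61 + $67.41 + $133.23 = $520.32
Net pay = $1,498.00 − $520.32 = $977.68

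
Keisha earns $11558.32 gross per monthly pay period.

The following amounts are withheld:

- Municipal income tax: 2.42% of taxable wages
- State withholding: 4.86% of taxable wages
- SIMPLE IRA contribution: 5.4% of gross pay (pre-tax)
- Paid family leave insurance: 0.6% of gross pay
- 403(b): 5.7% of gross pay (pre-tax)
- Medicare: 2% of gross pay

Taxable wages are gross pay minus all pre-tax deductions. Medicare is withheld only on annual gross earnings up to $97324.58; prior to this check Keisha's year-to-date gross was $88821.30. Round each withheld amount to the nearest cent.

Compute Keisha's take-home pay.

SIMPLE IRA contribution: $11558.32 × 0.054 = $624.15
403(b): $11558.32 × 0.057 = $658.82
Pre-tax total = $624.15 + $658.82 = $1282.97
Taxable wages = $11558.32 − $1282.97 = $10275.35
Municipal income tax: $10275.35 × 0.0242 = $248.66
State withholding: $10275.35 × 0.0486 = $499.38
Paid family leave insurance: $11558.32 × 0.006 = $69.35
Medicare: only $97324.58 − $88821.30 = $8503.28 of this check is subject → $8503.28 × 0.02 = $170.07
Total deductions = $624.15 + $658.82 + $248.66 + $499.38 + $69.35 + $170.07 = $2270.43
Net pay = $11558.32 − $2270.43 = $9287.89

$9287.89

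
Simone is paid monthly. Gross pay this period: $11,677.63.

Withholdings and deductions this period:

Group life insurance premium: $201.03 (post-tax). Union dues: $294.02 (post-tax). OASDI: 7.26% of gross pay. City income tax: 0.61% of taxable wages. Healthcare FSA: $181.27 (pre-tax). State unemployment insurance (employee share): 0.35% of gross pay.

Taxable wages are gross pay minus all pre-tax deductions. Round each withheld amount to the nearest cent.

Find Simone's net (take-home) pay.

$10,042.51

Healthcare FSA: $181.27
Taxable wages = $11,677.63 − $181.27 = $11,496.36
City income tax: $11,496.36 × 0.0061 = $70.13
State unemployment insurance (employee share): $11,677.63 × 0.0035 = $40.87
OASDI: $11,677.63 × 0.0726 = $847.80
Union dues: $294.02
Group life insurance premium: $201.03
Total deductions = $181.27 + $70.13 + $40.87 + $847.80 + $294.02 + $201.03 = $1,635.12
Net pay = $11,677.63 − $1,635.12 = $10,042.51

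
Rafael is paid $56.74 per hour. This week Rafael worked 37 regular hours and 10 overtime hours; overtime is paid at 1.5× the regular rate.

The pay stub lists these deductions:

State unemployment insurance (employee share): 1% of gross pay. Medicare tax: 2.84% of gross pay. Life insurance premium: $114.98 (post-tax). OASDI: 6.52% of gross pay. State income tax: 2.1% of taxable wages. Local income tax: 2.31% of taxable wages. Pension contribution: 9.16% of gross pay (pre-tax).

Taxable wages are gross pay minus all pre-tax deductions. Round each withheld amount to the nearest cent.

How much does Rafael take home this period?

Regular pay: 37 × $56.74 = $2,099.38
Overtime pay: 10 × $56.74 × 1.5 = $851.10
Gross pay = $2,099.38 + $851.10 = $2,950.48
Pension contribution: $2,950.48 × 0.0916 = $270.26
Taxable wages = $2,950.48 − $270.26 = $2,680.22
Local income tax: $2,680.22 × 0.0231 = $61.91
State income tax: $2,680.22 × 0.021 = $56.28
Medicare tax: $2,950.48 × 0.0284 = $83.79
State unemployment insurance (employee share): $2,950.48 × 0.01 = $29.50
OASDI: $2,950.48 × 0.0652 = $192.37
Life insurance premium: $114.98
Total deductions = $270.26 + $61.91 + $56.28 + $83.79 + $29.50 + $192.37 + $114.98 = $809.09
Net pay = $2,950.48 − $809.09 = $2,141.39

$2,141.39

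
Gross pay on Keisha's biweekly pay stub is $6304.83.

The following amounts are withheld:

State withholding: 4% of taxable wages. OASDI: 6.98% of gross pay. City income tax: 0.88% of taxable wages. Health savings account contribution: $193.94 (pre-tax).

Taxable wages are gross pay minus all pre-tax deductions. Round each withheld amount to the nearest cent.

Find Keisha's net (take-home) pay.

Health savings account contribution: $193.94
Taxable wages = $6304.83 − $193.94 = $6110.89
City income tax: $6110.89 × 0.0088 = $53.78
State withholding: $6110.89 × 0.04 = $244.44
OASDI: $6304.83 × 0.0698 = $440.08
Total deductions = $193.94 + $53.78 + $244.44 + $440.08 = $932.24
Net pay = $6304.83 − $932.24 = $5372.59

$5372.59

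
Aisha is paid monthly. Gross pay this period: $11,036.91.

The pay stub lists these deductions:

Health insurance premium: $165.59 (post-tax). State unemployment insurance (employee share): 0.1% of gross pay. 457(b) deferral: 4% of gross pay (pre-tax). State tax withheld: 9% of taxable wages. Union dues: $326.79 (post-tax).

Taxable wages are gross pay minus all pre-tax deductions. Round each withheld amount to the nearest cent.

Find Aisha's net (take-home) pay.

$9,138.42

457(b) deferral: $11,036.91 × 0.04 = $441.48
Taxable wages = $11,036.91 − $441.48 = $10,595.43
State tax withheld: $10,595.43 × 0.09 = $953.59
State unemployment insurance (employee share): $11,036.91 × 0.001 = $11.04
Union dues: $326.79
Health insurance premium: $165.59
Total deductions = $441.48 + $953.59 + $11.04 + $326.79 + $165.59 = $1,898.49
Net pay = $11,036.91 − $1,898.49 = $9,138.42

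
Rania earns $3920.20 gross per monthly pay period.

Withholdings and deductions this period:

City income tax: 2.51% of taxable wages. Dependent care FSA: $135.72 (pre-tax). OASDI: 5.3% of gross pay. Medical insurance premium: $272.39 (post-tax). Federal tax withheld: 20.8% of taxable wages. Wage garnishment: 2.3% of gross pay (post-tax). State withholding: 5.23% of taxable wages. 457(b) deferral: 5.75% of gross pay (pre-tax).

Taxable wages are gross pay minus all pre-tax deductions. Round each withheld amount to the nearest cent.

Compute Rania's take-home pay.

457(b) deferral: $3920.20 × 0.0575 = $225.41
Dependent care FSA: $135.72
Pre-tax total = $225.41 + $135.72 = $361.13
Taxable wages = $3920.20 − $361.13 = $3559.07
Federal tax withheld: $3559.07 × 0.208 = $740.29
City income tax: $3559.07 × 0.0251 = $89.33
State withholding: $3559.07 × 0.0523 = $186.14
OASDI: $3920.20 × 0.053 = $207.77
Medical insurance premium: $272.39
Wage garnishment: $3920.20 × 0.023 = $90.16
Total deductions = $225.41 + $135.72 + $740.29 + $89.33 + $186.14 + $207.77 + $272.39 + $90.16 = $1947.21
Net pay = $3920.20 − $1947.21 = $1972.99

$1972.99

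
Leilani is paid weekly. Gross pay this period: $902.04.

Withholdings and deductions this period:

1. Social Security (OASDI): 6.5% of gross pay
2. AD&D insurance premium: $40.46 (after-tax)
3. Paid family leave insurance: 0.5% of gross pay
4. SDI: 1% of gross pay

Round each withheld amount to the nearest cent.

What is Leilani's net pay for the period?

Paid family leave insurance: $902.04 × 0.005 = $4.51
SDI: $902.04 × 0.01 = $9.02
Social Security (OASDI): $902.04 × 0.065 = $58.63
AD&D insurance premium: $40.46
Total deductions = $4.51 + $9.02 + $58.63 + $40.46 = $112.62
Net pay = $902.04 − $112.62 = $789.42

$789.42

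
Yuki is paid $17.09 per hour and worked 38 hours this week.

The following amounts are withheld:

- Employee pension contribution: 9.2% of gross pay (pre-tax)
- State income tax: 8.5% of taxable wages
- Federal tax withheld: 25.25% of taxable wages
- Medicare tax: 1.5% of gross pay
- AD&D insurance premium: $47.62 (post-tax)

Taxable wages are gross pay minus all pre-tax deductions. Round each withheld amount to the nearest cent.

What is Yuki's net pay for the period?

Gross pay: 38 × $17.09 = $649.42
Employee pension contribution: $649.42 × 0.092 = $59.75
Taxable wages = $649.42 − $59.75 = $589.67
State income tax: $589.67 × 0.085 = $50.12
Federal tax withheld: $589.67 × 0.2525 = $148.89
Medicare tax: $649.42 × 0.015 = $9.74
AD&D insurance premium: $47.62
Total deductions = $59.75 + $50.12 + $148.89 + $9.74 + $47.62 = $316.12
Net pay = $649.42 − $316.12 = $333.30

$333.30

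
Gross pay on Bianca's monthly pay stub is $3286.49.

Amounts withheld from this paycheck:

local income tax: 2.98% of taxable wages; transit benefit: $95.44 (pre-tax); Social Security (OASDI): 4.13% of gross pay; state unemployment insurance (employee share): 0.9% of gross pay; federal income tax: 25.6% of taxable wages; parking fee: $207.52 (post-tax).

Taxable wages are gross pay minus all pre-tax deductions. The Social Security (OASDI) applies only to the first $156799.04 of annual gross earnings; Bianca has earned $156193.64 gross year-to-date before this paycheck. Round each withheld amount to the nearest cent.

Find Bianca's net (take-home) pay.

Transit benefit: $95.44
Taxable wages = $3286.49 − $95.44 = $3191.05
Federal income tax: $3191.05 × 0.256 = $816.91
Local income tax: $3191.05 × 0.0298 = $95.09
State unemployment insurance (employee share): $3286.49 × 0.009 = $29.58
Social Security (OASDI): only $156799.04 − $156193.64 = $605.40 of this check is subject → $605.40 × 0.0413 = $25.00
Parking fee: $207.52
Total deductions = $95.44 + $816.91 + $95.09 + $29.58 + $25.00 + $207.52 = $1269.54
Net pay = $3286.49 − $1269.54 = $2016.95

$2016.95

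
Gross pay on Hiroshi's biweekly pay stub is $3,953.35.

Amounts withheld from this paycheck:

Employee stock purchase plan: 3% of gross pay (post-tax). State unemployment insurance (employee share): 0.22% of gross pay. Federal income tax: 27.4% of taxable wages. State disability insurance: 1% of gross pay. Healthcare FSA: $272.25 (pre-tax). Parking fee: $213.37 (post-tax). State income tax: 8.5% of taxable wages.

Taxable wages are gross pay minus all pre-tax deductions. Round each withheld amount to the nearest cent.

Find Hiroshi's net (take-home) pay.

Healthcare FSA: $272.25
Taxable wages = $3,953.35 − $272.25 = $3,681.10
Federal income tax: $3,681.10 × 0.274 = $1,008.62
State income tax: $3,681.10 × 0.085 = $312.89
State disability insurance: $3,953.35 × 0.01 = $39.53
State unemployment insurance (employee share): $3,953.35 × 0.0022 = $8.70
Parking fee: $213.37
Employee stock purchase plan: $3,953.35 × 0.03 = $118.60
Total deductions = $272.25 + $1,008.62 + $312.89 + $39.53 + $8.70 + $213.37 + $118.60 = $1,973.96
Net pay = $3,953.35 − $1,973.96 = $1,979.39

$1,979.39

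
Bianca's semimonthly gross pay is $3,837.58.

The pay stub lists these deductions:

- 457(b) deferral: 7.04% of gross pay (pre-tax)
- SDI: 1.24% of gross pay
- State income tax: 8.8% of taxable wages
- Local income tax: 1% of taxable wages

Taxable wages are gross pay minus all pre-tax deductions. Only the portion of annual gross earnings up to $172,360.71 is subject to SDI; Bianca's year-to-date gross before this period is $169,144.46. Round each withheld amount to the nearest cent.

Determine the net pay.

457(b) deferral: $3,837.58 × 0.0704 = $270.17
Taxable wages = $3,837.58 − $270.17 = $3,567.41
Local income tax: $3,567.41 × 0.01 = $35.67
State income tax: $3,567.41 × 0.088 = $313.93
SDI: only $172,360.71 − $169,144.46 = $3,216.25 of this check is subject → $3,216.25 × 0.0124 = $39.88
Total deductions = $270.17 + $35.67 + $313.93 + $39.88 = $659.65
Net pay = $3,837.58 − $659.65 = $3,177.93

$3,177.93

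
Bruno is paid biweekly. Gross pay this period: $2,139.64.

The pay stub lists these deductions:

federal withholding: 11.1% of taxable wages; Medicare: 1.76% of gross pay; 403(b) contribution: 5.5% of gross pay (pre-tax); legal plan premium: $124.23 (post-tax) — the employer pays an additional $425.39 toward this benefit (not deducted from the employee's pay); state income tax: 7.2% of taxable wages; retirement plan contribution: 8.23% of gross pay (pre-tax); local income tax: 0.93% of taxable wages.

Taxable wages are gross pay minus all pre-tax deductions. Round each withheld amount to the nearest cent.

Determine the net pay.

Retirement plan contribution: $2,139.64 × 0.0823 = $176.09
403(b) contribution: $2,139.64 × 0.055 = $117.68
Pre-tax total = $176.09 + $117.68 = $293.77
Taxable wages = $2,139.64 − $293.77 = $1,845.87
State income tax: $1,845.87 × 0.072 = $132.90
Local income tax: $1,845.87 × 0.0093 = $17.17
Federal withholding: $1,845.87 × 0.111 = $204.89
Medicare: $2,139.64 × 0.0176 = $37.66
Legal plan premium: $124.23
(Employer's $425.39 toward legal plan premium is not withheld from the employee.)
Total deductions = $176.09 + $117.68 + $132.90 + $17.17 + $204.89 + $37.66 + $124.23 = $810.62
Net pay = $2,139.64 − $810.62 = $1,329.02

$1,329.02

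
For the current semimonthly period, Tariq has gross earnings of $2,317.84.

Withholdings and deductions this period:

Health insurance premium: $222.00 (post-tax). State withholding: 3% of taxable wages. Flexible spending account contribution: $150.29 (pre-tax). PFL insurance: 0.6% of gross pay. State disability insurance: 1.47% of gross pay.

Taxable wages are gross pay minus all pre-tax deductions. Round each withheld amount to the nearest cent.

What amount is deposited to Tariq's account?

Flexible spending account contribution: $150.29
Taxable wages = $2,317.84 − $150.29 = $2,167.55
State withholding: $2,167.55 × 0.03 = $65.03
PFL insurance: $2,317.84 × 0.006 = $13.91
State disability insurance: $2,317.84 × 0.0147 = $34.07
Health insurance premium: $222.00
Total deductions = $150.29 + $65.03 + $13.91 + $34.07 + $222.00 = $485.30
Net pay = $2,317.84 − $485.30 = $1,832.54

$1,832.54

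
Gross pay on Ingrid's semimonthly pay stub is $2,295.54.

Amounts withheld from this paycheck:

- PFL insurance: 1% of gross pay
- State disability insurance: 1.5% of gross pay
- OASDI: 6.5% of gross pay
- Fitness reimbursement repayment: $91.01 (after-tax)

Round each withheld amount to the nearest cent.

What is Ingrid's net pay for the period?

$1,997.93

PFL insurance: $2,295.54 × 0.01 = $22.96
OASDI: $2,295.54 × 0.065 = $149.21
State disability insurance: $2,295.54 × 0.015 = $34.43
Fitness reimbursement repayment: $91.01
Total deductions = $22.96 + $149.21 + $34.43 + $91.01 = $297.61
Net pay = $2,295.54 − $297.61 = $1,997.93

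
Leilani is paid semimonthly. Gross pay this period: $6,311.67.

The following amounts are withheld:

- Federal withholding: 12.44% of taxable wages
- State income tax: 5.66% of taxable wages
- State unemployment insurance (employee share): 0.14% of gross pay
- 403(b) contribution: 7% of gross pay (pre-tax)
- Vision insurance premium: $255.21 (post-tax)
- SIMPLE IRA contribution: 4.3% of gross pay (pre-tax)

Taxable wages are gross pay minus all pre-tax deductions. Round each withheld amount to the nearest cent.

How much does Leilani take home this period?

403(b) contribution: $6,311.67 × 0.07 = $441.82
SIMPLE IRA contribution: $6,311.67 × 0.043 = $271.40
Pre-tax total = $441.82 + $271.40 = $713.22
Taxable wages = $6,311.67 − $713.22 = $5,598.45
State income tax: $5,598.45 × 0.0566 = $316.87
Federal withholding: $5,598.45 × 0.1244 = $696.45
State unemployment insurance (employee share): $6,311.67 × 0.0014 = $8.84
Vision insurance premium: $255.21
Total deductions = $441.82 + $271.40 + $316.87 + $696.45 + $8.84 + $255.21 = $1,990.59
Net pay = $6,311.67 − $1,990.59 = $4,321.08

$4,321.08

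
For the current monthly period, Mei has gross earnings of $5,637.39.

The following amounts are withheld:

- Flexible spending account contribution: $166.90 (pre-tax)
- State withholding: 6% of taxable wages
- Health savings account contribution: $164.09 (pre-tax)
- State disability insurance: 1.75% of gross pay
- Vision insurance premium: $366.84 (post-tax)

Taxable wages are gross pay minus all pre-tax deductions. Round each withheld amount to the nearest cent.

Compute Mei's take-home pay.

Health savings account contribution: $164.09
Flexible spending account contribution: $166.90
Pre-tax total = $164.09 + $166.90 = $330.99
Taxable wages = $5,637.39 − $330.99 = $5,306.40
State withholding: $5,306.40 × 0.06 = $318.38
State disability insurance: $5,637.39 × 0.0175 = $98.65
Vision insurance premium: $366.84
Total deductions = $164.09 + $166.90 + $318.38 + $98.65 + $366.84 = $1,114.86
Net pay = $5,637.39 − $1,114.86 = $4,522.53

$4,522.53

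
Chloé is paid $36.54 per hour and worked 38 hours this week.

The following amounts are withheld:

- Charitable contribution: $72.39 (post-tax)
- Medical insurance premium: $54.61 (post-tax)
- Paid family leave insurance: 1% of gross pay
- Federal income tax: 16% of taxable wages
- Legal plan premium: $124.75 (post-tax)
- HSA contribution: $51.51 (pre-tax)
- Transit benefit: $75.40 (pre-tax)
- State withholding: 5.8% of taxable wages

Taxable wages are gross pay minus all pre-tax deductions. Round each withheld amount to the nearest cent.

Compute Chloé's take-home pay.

$720.94

Gross pay: 38 × $36.54 = $1,388.52
HSA contribution: $51.51
Transit benefit: $75.40
Pre-tax total = $51.51 + $75.40 = $126.91
Taxable wages = $1,388.52 − $126.91 = $1,261.61
Federal income tax: $1,261.61 × 0.16 = $201.86
State withholding: $1,261.61 × 0.058 = $73.17
Paid family leave insurance: $1,388.52 × 0.01 = $13.89
Charitable contribution: $72.39
Medical insurance premium: $54.61
Legal plan premium: $124.75
Total deductions = $51.51 + $75.40 + $201.86 + $73.17 + $13.89 + $72.39 + $54.61 + $124.75 = $667.58
Net pay = $1,388.52 − $667.58 = $720.94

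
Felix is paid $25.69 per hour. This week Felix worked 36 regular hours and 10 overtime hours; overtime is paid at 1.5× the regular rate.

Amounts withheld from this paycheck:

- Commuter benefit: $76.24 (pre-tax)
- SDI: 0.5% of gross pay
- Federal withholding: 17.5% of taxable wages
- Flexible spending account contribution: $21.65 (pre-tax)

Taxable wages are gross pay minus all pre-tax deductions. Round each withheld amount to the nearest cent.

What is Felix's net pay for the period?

$993.60

Regular pay: 36 × $25.69 = $924.84
Overtime pay: 10 × $25.69 × 1.5 = $385.35
Gross pay = $924.84 + $385.35 = $1,310.19
Flexible spending account contribution: $21.65
Commuter benefit: $76.24
Pre-tax total = $21.65 + $76.24 = $97.89
Taxable wages = $1,310.19 − $97.89 = $1,212.30
Federal withholding: $1,212.30 × 0.175 = $212.15
SDI: $1,310.19 × 0.005 = $6.55
Total deductions = $21.65 + $76.24 + $212.15 + $6.55 = $316.59
Net pay = $1,310.19 − $316.59 = $993.60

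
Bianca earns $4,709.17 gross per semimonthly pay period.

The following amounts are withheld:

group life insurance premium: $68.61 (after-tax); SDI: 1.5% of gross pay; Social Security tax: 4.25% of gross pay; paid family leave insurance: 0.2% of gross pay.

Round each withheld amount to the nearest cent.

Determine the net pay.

$4,360.36

SDI: $4,709.17 × 0.015 = $70.64
Paid family leave insurance: $4,709.17 × 0.002 = $9.42
Social Security tax: $4,709.17 × 0.0425 = $200.14
Group life insurance premium: $68.61
Total deductions = $70.64 + $9.42 + $200.14 + $68.61 = $348.81
Net pay = $4,709.17 − $348.81 = $4,360.36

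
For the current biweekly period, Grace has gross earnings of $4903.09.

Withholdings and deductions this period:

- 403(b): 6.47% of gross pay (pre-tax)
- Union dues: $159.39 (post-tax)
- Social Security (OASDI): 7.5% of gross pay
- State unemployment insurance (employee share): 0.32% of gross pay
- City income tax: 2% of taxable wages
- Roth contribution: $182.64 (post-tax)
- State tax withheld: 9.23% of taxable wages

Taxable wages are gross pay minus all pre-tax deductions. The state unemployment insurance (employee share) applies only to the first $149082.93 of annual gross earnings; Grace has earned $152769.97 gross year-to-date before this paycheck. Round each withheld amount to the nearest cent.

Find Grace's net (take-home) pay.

403(b): $4903.09 × 0.0647 = $317.23
Taxable wages = $4903.09 − $317.23 = $4585.86
City income tax: $4585.86 × 0.02 = $91.72
State tax withheld: $4585.86 × 0.0923 = $423.27
State unemployment insurance (employee share): annual cap $149082.93 already reached (YTD $152769.97), so $0.00
Social Security (OASDI): $4903.09 × 0.075 = $367.73
Roth contribution: $182.64
Union dues: $159.39
Total deductions = $317.23 + $91.72 + $423.27 + $0.00 + $367.73 + $182.64 + $159.39 = $1541.98
Net pay = $4903.09 − $1541.98 = $3361.11

$3361.11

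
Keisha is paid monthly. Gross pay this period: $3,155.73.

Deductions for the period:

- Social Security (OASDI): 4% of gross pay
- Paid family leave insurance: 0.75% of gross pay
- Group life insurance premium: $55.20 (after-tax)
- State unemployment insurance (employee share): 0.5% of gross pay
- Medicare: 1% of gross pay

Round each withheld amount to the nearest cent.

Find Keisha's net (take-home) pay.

$2,903.29

Paid family leave insurance: $3,155.73 × 0.0075 = $23.67
Social Security (OASDI): $3,155.73 × 0.04 = $126.23
State unemployment insurance (employee share): $3,155.73 × 0.005 = $15.78
Medicare: $3,155.73 × 0.01 = $31.56
Group life insurance premium: $55.20
Total deductions = $23.67 + $126.23 + $15.78 + $31.56 + $55.20 = $252.44
Net pay = $3,155.73 − $252.44 = $2,903.29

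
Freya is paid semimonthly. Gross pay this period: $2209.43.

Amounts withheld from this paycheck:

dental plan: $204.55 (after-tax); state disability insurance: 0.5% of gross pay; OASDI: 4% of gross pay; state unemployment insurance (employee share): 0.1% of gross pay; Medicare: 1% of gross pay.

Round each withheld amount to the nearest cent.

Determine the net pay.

OASDI: $2209.43 × 0.04 = $88.38
Medicare: $2209.43 × 0.01 = $22.09
State unemployment insurance (employee share): $2209.43 × 0.001 = $2.21
State disability insurance: $2209.43 × 0.005 = $11.05
Dental plan: $204.55
Total deductions = $88.38 + $22.09 + $2.21 + $11.05 + $204.55 = $328.28
Net pay = $2209.43 − $328.28 = $1881.15

$1881.15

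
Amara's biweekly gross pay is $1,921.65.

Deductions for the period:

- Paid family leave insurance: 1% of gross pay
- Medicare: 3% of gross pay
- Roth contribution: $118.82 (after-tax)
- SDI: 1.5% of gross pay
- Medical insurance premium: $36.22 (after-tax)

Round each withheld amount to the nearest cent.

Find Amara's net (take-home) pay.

$1,660.92

Paid family leave insurance: $1,921.65 × 0.01 = $19.22
Medicare: $1,921.65 × 0.03 = $57.65
SDI: $1,921.65 × 0.015 = $28.82
Medical insurance premium: $36.22
Roth contribution: $118.82
Total deductions = $19.22 + $57.65 + $28.82 + $36.22 + $118.82 = $260.73
Net pay = $1,921.65 − $260.73 = $1,660.92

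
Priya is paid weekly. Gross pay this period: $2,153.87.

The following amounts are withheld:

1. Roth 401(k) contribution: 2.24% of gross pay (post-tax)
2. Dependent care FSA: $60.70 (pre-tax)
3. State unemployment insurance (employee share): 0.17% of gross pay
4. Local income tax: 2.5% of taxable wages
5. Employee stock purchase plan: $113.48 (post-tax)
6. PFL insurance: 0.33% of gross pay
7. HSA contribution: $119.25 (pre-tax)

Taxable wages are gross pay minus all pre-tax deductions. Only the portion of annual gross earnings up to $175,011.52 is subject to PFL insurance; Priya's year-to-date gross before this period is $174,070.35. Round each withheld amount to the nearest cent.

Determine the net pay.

$1,756.07

Dependent care FSA: $60.70
HSA contribution: $119.25
Pre-tax total = $60.70 + $119.25 = $179.95
Taxable wages = $2,153.87 − $179.95 = $1,973.92
Local income tax: $1,973.92 × 0.025 = $49.35
State unemployment insurance (employee share): $2,153.87 × 0.0017 = $3.66
PFL insurance: only $175,011.52 − $174,070.35 = $941.17 of this check is subject → $941.17 × 0.0033 = $3.11
Employee stock purchase plan: $113.48
Roth 401(k) contribution: $2,153.87 × 0.0224 = $48.25
Total deductions = $60.70 + $119.25 + $49.35 + $3.66 + $3.11 + $113.48 + $48.25 = $397.80
Net pay = $2,153.87 − $397.80 = $1,756.07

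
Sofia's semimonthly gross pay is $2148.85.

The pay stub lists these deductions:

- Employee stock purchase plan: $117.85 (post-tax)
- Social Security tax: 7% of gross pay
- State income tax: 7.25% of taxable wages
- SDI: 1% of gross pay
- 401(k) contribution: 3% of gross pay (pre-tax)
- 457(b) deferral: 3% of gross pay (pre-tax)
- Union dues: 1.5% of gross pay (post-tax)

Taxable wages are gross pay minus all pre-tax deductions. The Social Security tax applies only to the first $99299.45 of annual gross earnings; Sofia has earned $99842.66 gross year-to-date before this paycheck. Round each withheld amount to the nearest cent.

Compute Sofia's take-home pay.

401(k) contribution: $2148.85 × 0.03 = $64.47
457(b) deferral: $2148.85 × 0.03 = $64.47
Pre-tax total = $64.47 + $64.47 = $128.94
Taxable wages = $2148.85 − $128.94 = $2019.91
State income tax: $2019.91 × 0.0725 = $146.44
SDI: $2148.85 × 0.01 = $21.49
Social Security tax: annual cap $99299.45 already reached (YTD $99842.66), so $0.00
Employee stock purchase plan: $117.85
Union dues: $2148.85 × 0.015 = $32.23
Total deductions = $64.47 + $64.47 + $146.44 + $21.49 + $0.00 + $117.85 + $32.23 = $446.95
Net pay = $2148.85 − $446.95 = $1701.90

$1701.90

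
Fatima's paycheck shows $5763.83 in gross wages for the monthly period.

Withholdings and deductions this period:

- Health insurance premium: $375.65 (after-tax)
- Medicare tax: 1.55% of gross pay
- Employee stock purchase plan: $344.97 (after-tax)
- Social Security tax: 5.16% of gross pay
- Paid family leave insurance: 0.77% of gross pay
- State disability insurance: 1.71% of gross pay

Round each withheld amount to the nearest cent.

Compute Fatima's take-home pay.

Paid family leave insurance: $5763.83 × 0.0077 = $44.38
State disability insurance: $5763.83 × 0.0171 = $98.56
Social Security tax: $5763.83 × 0.0516 = $297.41
Medicare tax: $5763.83 × 0.0155 = $89.34
Health insurance premium: $375.65
Employee stock purchase plan: $344.97
Total deductions = $44.38 + $98.56 + $297.41 + $89.34 + $375.65 + $344.97 = $1250.31
Net pay = $5763.83 − $1250.31 = $4513.52

$4513.52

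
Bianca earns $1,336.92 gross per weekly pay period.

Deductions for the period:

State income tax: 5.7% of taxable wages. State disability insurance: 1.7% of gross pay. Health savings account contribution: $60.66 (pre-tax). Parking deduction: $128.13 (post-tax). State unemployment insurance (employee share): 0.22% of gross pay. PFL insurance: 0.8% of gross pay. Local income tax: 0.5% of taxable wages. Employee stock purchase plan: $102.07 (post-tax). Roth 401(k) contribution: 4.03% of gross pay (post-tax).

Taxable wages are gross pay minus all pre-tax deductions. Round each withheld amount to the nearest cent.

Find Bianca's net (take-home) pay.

$876.68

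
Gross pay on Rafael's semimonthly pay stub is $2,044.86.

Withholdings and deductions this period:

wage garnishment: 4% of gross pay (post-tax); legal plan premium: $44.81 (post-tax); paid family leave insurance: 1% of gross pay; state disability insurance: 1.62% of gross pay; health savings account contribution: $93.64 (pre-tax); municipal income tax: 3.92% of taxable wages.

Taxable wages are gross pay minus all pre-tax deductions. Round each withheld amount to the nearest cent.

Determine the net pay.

Health savings account contribution: $93.64
Taxable wages = $2,044.86 − $93.64 = $1,951.22
Municipal income tax: $1,951.22 × 0.0392 = $76.49
Paid family leave insurance: $2,044.86 × 0.01 = $20.45
State disability insurance: $2,044.86 × 0.0162 = $33.13
Wage garnishment: $2,044.86 × 0.04 = $81.79
Legal plan premium: $44.81
Total deductions = $93.64 + $76.49 + $20.45 + $33.13 + $81.79 + $44.81 = $350.31
Net pay = $2,044.86 − $350.31 = $1,694.55

$1,694.55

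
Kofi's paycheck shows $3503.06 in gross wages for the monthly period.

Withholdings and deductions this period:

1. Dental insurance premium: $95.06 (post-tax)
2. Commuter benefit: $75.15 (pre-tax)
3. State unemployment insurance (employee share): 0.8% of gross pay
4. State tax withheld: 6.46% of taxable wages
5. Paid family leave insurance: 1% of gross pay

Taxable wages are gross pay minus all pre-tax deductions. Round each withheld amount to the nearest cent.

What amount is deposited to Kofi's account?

$3048.36

Commuter benefit: $75.15
Taxable wages = $3503.06 − $75.15 = $3427.91
State tax withheld: $3427.91 × 0.0646 = $221.44
Paid family leave insurance: $3503.06 × 0.01 = $35.03
State unemployment insurance (employee share): $3503.06 × 0.008 = $28.02
Dental insurance premium: $95.06
Total deductions = $75.15 + $221.44 + $35.03 + $28.02 + $95.06 = $454.70
Net pay = $3503.06 − $454.70 = $3048.36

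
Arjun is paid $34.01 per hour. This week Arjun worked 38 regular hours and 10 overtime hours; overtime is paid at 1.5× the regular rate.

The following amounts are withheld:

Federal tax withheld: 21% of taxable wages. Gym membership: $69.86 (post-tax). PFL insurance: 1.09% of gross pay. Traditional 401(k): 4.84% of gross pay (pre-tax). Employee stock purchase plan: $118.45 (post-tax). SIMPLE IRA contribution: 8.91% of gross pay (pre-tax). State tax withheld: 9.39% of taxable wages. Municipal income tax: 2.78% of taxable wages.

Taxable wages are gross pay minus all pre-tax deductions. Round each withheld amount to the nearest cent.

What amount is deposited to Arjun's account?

Regular pay: 38 × $34.01 = $1,292.38
Overtime pay: 10 × $34.01 × 1.5 = $510.15
Gross pay = $1,292.38 + $510.15 = $1,802.53
Traditional 401(k): $1,802.53 × 0.0484 = $87.24
SIMPLE IRA contribution: $1,802.53 × 0.0891 = $160.61
Pre-tax total = $87.24 + $160.61 = $247.85
Taxable wages = $1,802.53 − $247.85 = $1,554.68
Federal tax withheld: $1,554.68 × 0.21 = $326.48
State tax withheld: $1,554.68 × 0.0939 = $145.98
Municipal income tax: $1,554.68 × 0.0278 = $43.22
PFL insurance: $1,802.53 × 0.0109 = $19.65
Employee stock purchase plan: $118.45
Gym membership: $69.86
Total deductions = $87.24 + $160.61 + $326.48 + $145.98 + $43.22 + $19.65 + $118.45 + $69.86 = $971.49
Net pay = $1,802.53 − $971.49 = $831.04

$831.04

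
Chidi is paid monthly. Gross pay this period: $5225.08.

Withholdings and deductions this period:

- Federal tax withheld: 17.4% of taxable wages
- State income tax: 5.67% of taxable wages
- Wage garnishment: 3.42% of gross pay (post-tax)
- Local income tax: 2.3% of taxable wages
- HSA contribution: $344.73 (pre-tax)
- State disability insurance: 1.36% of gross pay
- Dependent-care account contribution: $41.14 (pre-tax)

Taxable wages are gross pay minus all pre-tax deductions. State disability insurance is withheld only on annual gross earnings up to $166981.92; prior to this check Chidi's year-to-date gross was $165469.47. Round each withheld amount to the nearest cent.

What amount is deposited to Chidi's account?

$3412.24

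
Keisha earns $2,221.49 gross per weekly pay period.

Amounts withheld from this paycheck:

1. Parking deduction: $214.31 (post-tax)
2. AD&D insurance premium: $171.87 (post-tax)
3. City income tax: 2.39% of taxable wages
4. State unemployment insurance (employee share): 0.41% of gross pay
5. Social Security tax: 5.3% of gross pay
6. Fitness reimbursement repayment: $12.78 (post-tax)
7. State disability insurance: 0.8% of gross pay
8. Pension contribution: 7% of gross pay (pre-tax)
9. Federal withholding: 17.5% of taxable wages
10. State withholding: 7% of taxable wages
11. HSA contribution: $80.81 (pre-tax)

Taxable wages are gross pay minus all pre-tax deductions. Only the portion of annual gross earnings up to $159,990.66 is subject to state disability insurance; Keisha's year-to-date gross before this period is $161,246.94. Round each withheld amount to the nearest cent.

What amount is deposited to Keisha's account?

Pension contribution: $2,221.49 × 0.07 = $155.50
HSA contribution: $80.81
Pre-tax total = $155.50 + $80.81 = $236.31
Taxable wages = $2,221.49 − $236.31 = $1,985.18
Federal withholding: $1,985.18 × 0.175 = $347.41
State withholding: $1,985.18 × 0.07 = $138.96
City income tax: $1,985.18 × 0.0239 = $47.45
Social Security tax: $2,221.49 × 0.053 = $117.74
State disability insurance: annual cap $159,990.66 already reached (YTD $161,246.94), so $0.00
State unemployment insurance (employee share): $2,221.49 × 0.0041 = $9.11
AD&D insurance premium: $171.87
Parking deduction: $214.31
Fitness reimbursement repayment: $12.78
Total deductions = $155.50 + $80.81 + $347.41 + $138.96 + $47.45 + $117.74 + $0.00 + $9.11 + $171.87 + $214.31 + $12.78 = $1,295.94
Net pay = $2,221.49 − $1,295.94 = $925.55

$925.55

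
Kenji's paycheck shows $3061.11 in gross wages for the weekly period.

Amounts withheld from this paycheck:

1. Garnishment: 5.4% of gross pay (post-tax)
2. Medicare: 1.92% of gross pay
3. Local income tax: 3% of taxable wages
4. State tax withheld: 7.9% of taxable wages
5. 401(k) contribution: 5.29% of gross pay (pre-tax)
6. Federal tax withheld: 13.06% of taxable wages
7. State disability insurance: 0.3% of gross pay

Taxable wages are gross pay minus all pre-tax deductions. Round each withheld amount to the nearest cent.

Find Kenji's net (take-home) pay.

$1971.28

401(k) contribution: $3061.11 × 0.0529 = $161.93
Taxable wages = $3061.11 − $161.93 = $2899.18
Federal tax withheld: $2899.18 × 0.1306 = $378.63
Local income tax: $2899.18 × 0.03 = $86.98
State tax withheld: $2899.18 × 0.079 = $229.04
Medicare: $3061.11 × 0.0192 = $58.77
State disability insurance: $3061.11 × 0.003 = $9.18
Garnishment: $3061.11 × 0.054 = $165.30
Total deductions = $161.93 + $378.63 + $86.98 + $229.04 + $58.77 + $9.18 + $165.30 = $1089.83
Net pay = $3061.11 − $1089.83 = $1971.28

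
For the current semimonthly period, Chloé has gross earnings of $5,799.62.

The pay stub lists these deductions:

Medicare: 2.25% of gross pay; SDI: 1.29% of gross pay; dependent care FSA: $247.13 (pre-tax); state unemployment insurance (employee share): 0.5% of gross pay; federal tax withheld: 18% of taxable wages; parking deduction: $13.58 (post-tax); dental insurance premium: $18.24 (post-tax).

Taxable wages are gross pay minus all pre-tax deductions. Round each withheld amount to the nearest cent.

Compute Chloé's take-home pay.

$4,286.91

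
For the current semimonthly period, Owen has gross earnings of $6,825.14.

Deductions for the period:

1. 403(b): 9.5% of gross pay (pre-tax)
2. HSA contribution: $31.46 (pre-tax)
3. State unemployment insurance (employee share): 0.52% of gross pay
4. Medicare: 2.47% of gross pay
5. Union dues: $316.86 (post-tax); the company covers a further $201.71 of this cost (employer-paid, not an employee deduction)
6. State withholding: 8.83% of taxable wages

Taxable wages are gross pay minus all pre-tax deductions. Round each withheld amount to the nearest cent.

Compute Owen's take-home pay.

403(b): $6,825.14 × 0.095 = $648.39
HSA contribution: $31.46
Pre-tax total = $648.39 + $31.46 = $679.85
Taxable wages = $6,825.14 − $679.85 = $6,145.29
State withholding: $6,145.29 × 0.0883 = $542.63
Medicare: $6,825.14 × 0.0247 = $168.58
State unemployment insurance (employee share): $6,825.14 × 0.0052 = $35.49
Union dues: $316.86
(Employer's $201.71 toward union dues is not withheld from the employee.)
Total deductions = $648.39 + $31.46 + $542.63 + $168.58 + $35.49 + $316.86 = $1,743.41
Net pay = $6,825.14 − $1,743.41 = $5,081.73

$5,081.73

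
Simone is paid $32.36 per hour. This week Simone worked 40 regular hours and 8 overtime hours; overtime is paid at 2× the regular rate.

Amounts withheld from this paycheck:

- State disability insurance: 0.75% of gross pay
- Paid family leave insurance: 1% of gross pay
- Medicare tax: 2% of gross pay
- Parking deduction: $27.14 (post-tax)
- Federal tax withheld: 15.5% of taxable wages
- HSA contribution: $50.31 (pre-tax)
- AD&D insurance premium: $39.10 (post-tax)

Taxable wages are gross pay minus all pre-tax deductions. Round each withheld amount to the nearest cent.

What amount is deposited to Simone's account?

Regular pay: 40 × $32.36 = $1,294.40
Overtime pay: 8 × $32.36 × 2 = $517.76
Gross pay = $1,294.40 + $517.76 = $1,812.16
HSA contribution: $50.31
Taxable wages = $1,812.16 − $50.31 = $1,761.85
Federal tax withheld: $1,761.85 × 0.155 = $273.09
Medicare tax: $1,812.16 × 0.02 = $36.24
State disability insurance: $1,812.16 × 0.0075 = $13.59
Paid family leave insurance: $1,812.16 × 0.01 = $18.12
Parking deduction: $27.14
AD&D insurance premium: $39.10
Total deductions = $50.31 + $273.09 + $36.24 + $13.59 + $18.12 + $27.14 + $39.10 = $457.59
Net pay = $1,812.16 − $457.59 = $1,354.57

$1,354.57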